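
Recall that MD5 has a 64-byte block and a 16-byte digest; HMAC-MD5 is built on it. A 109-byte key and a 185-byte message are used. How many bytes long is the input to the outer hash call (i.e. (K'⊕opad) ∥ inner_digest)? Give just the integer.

80

Key is 109 > 64 bytes, so it is hashed to 16 bytes then zero-padded to 64: |K'| = 64.
Outer input = (K'⊕opad) ∥ H(inner) → 64 + 16 = 80 bytes.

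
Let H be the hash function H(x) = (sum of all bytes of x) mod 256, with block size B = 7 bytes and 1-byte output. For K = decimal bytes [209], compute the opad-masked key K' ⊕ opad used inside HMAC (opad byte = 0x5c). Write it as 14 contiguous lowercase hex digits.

8d5c5c5c5c5c5c

Key decimal bytes [209] = d1 is 1 byte ≤ B = 7; zero-pad to 7 bytes: K' = d1 00 00 00 00 00 00.
XOR each byte with 0x5c: d1⊕5c=8d, 00⊕5c=5c, 00⊕5c=5c, 00⊕5c=5c, 00⊕5c=5c, 00⊕5c=5c, 00⊕5c=5c.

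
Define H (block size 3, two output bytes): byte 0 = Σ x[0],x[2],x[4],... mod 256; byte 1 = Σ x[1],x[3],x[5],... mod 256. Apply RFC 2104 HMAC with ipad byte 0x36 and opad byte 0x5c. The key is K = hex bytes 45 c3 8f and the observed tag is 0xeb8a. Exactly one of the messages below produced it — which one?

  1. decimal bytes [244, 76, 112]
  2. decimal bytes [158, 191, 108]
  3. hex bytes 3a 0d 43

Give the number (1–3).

Key hex bytes 45 c3 8f is exactly B = 3 bytes: K' = 45 c3 8f.
K' ⊕ ipad = 73 f5 b9; K' ⊕ opad = 19 9f d3.
m1: inner = H(73 f5 b9 f4 4c 70) = 78 59; tag = H(19 9f d3 78 59) = 4517
m2: inner = H(73 f5 b9 9e bf 6c) = eb ff; tag = H(19 9f d3 eb ff) = eb8a ← matches
m3: inner = H(73 f5 b9 3a 0d 43) = 39 72; tag = H(19 9f d3 39 72) = 5ed8

2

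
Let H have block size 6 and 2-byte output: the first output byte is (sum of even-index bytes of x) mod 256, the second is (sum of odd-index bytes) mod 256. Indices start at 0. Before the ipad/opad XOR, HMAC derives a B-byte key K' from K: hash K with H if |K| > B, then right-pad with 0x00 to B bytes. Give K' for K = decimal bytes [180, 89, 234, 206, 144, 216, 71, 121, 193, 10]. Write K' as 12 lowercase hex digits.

|K| = 10 > B = 6, so first hash the key.
H(K): even-index sum = 822 mod 256 = 54; odd-index sum = 642 mod 256 = 130 → 36 82.
Zero-pad H(K) = 36 82 to 6 bytes: K' = 36 82 00 00 00 00.

368200000000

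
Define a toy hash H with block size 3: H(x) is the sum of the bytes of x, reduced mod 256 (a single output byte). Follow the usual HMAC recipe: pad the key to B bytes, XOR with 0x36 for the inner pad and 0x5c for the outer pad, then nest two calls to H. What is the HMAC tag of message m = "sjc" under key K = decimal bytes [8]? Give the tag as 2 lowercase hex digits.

Key decimal bytes [8] = 08 is 1 byte ≤ B = 3; zero-pad to 3 bytes: K' = 08 00 00.
K' ⊕ ipad = 3e 36 36.  K' ⊕ opad = 54 5c 5c.
Inner input = (K'⊕ipad) ∥ m = 3e 36 36 ∥ 73 6a 63.
Inner hash: sum = 62+54+54+115+106+99 = 490; mod 256 = 234 → ea.
Outer input = (K'⊕opad) ∥ inner = 54 5c 5c ∥ ea.
Outer hash (tag): sum = 84+92+92+234 = 502; mod 256 = 246 → f6.

f6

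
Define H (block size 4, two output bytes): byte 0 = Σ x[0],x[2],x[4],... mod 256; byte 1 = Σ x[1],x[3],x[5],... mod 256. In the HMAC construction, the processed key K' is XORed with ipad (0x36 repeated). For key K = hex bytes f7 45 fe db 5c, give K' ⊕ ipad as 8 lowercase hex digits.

Key hex bytes f7 45 fe db 5c is 5 bytes > B = 4, so hash it first: H(key) = 51 20, then zero-pad to 4 bytes: K' = 51 20 00 00.
XOR each byte with 0x36: 51⊕36=67, 20⊕36=16, 00⊕36=36, 00⊕36=36.

67163636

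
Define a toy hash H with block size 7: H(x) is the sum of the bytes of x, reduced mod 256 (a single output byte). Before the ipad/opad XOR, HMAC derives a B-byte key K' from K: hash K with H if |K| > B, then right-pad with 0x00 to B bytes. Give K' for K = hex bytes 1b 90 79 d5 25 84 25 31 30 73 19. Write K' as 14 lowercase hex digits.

|K| = 11 > B = 7, so first hash the key.
H(K): sum = 27+144+121+213+37+132+37+49+48+115+25 = 948; mod 256 = 180 → b4.
Zero-pad H(K) = b4 to 7 bytes: K' = b4 00 00 00 00 00 00.

b4000000000000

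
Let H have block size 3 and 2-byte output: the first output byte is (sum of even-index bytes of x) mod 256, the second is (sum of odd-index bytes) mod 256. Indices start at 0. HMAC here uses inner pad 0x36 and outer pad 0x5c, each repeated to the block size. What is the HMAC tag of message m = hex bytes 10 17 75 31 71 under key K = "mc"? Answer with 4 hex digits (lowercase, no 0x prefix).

d818

Key "mc" = 6d 63 is 2 bytes ≤ B = 3; zero-pad to 3 bytes: K' = 6d 63 00.
K' ⊕ ipad = 5b 55 36.  K' ⊕ opad = 31 3f 5c.
Inner input = (K'⊕ipad) ∥ m = 5b 55 36 ∥ 10 17 75 31 71.
Inner hash: even-index sum = 217 mod 256 = 217; odd-index sum = 331 mod 256 = 75 → d9 4b.
Outer input = (K'⊕opad) ∥ inner = 31 3f 5c ∥ d9 4b.
Outer hash (tag): even-index sum = 216 mod 256 = 216; odd-index sum = 280 mod 256 = 24 → d8 18.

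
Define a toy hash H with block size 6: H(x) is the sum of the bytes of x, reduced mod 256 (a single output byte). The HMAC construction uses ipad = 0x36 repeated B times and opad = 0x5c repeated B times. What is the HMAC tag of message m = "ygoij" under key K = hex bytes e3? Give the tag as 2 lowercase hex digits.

90

Key hex bytes e3 is 1 byte ≤ B = 6; zero-pad to 6 bytes: K' = e3 00 00 00 00 00.
K' ⊕ ipad = d5 36 36 36 36 36.  K' ⊕ opad = bf 5c 5c 5c 5c 5c.
Inner input = (K'⊕ipad) ∥ m = d5 36 36 36 36 36 ∥ 79 67 6f 69 6a.
Inner hash: sum = 213+54+54+54+54+54+121+103+111+105+106 = 1029; mod 256 = 5 → 05.
Outer input = (K'⊕opad) ∥ inner = bf 5c 5c 5c 5c 5c ∥ 05.
Outer hash (tag): sum = 191+92+92+92+92+92+5 = 656; mod 256 = 144 → 90.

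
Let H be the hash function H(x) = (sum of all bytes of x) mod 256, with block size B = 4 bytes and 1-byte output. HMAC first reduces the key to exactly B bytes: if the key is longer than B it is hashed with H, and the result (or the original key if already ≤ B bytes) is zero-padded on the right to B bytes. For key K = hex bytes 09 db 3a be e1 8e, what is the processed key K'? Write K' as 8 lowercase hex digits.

4b000000

|K| = 6 > B = 4, so first hash the key.
H(K): sum = 9+219+58+190+225+142 = 843; mod 256 = 75 → 4b.
Zero-pad H(K) = 4b to 4 bytes: K' = 4b 00 00 00.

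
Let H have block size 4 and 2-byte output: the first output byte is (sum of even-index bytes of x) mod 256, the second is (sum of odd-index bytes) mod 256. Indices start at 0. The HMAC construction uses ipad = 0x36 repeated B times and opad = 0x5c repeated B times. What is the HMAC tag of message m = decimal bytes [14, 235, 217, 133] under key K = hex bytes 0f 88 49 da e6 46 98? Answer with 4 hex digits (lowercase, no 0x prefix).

e394

Key hex bytes 0f 88 49 da e6 46 98 is 7 bytes > B = 4, so hash it first: H(key) = d6 a8, then zero-pad to 4 bytes: K' = d6 a8 00 00.
K' ⊕ ipad = e0 9e 36 36.  K' ⊕ opad = 8a f4 5c 5c.
Inner input = (K'⊕ipad) ∥ m = e0 9e 36 36 ∥ 0e eb d9 85.
Inner hash: even-index sum = 509 mod 256 = 253; odd-index sum = 580 mod 256 = 68 → fd 44.
Outer input = (K'⊕opad) ∥ inner = 8a f4 5c 5c ∥ fd 44.
Outer hash (tag): even-index sum = 483 mod 256 = 227; odd-index sum = 404 mod 256 = 148 → e3 94.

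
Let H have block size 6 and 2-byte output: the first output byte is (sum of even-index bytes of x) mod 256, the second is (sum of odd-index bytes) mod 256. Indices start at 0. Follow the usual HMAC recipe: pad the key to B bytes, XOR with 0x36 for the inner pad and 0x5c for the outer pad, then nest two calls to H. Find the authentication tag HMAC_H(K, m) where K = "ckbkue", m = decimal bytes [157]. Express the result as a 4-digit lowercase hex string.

2fb4

Key "ckbkue" = 63 6b 62 6b 75 65 is exactly B = 6 bytes: K' = 63 6b 62 6b 75 65.
K' ⊕ ipad = 55 5d 54 5d 43 53.  K' ⊕ opad = 3f 37 3e 37 29 39.
Inner input = (K'⊕ipad) ∥ m = 55 5d 54 5d 43 53 ∥ 9d.
Inner hash: even-index sum = 393 mod 256 = 137; odd-index sum = 269 mod 256 = 13 → 89 0d.
Outer input = (K'⊕opad) ∥ inner = 3f 37 3e 37 29 39 ∥ 89 0d.
Outer hash (tag): even-index sum = 303 mod 256 = 47; odd-index sum = 180 mod 256 = 180 → 2f b4.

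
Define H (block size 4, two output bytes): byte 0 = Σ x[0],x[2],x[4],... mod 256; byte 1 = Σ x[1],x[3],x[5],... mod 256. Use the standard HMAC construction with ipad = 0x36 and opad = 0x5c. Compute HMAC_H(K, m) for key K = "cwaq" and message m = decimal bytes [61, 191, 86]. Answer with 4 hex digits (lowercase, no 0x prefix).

bb9f

Key "cwaq" = 63 77 61 71 is exactly B = 4 bytes: K' = 63 77 61 71.
K' ⊕ ipad = 55 41 57 47.  K' ⊕ opad = 3f 2b 3d 2d.
Inner input = (K'⊕ipad) ∥ m = 55 41 57 47 ∥ 3d bf 56.
Inner hash: even-index sum = 319 mod 256 = 63; odd-index sum = 327 mod 256 = 71 → 3f 47.
Outer input = (K'⊕opad) ∥ inner = 3f 2b 3d 2d ∥ 3f 47.
Outer hash (tag): even-index sum = 187 mod 256 = 187; odd-index sum = 159 mod 256 = 159 → bb 9f.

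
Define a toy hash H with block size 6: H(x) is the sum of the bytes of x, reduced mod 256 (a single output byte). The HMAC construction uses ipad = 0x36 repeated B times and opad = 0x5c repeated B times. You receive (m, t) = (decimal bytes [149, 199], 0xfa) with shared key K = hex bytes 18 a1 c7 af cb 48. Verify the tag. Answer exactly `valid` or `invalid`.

Key hex bytes 18 a1 c7 af cb 48 is exactly B = 6 bytes: K' = 18 a1 c7 af cb 48.
K' ⊕ ipad = 2e 97 f1 99 fd 7e; K' ⊕ opad = 44 fd 9b f3 97 14.
Inner hash: sum = 46+151+241+153+253+126+149+199 = 1318; mod 256 = 38 → 26.
Outer hash (recomputed tag): sum = 68+253+155+243+151+20+38 = 928; mod 256 = 160 → a0.
Recomputed tag = a0; claimed = fa → mismatch.

invalid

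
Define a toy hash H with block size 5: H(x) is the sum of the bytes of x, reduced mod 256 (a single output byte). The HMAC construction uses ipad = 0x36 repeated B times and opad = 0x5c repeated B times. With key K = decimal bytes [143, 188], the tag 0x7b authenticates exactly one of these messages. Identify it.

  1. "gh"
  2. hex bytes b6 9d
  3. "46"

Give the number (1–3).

1

Key decimal bytes [143, 188] = 8f bc is 2 bytes ≤ B = 5; zero-pad to 5 bytes: K' = 8f bc 00 00 00.
K' ⊕ ipad = b9 8a 36 36 36; K' ⊕ opad = d3 e0 5c 5c 5c.
m1: inner = H(b9 8a 36 36 36 67 68) = b4; tag = H(d3 e0 5c 5c 5c b4) = 7b ← matches
m2: inner = H(b9 8a 36 36 36 b6 9d) = 38; tag = H(d3 e0 5c 5c 5c 38) = ff
m3: inner = H(b9 8a 36 36 36 34 36) = 4f; tag = H(d3 e0 5c 5c 5c 4f) = 16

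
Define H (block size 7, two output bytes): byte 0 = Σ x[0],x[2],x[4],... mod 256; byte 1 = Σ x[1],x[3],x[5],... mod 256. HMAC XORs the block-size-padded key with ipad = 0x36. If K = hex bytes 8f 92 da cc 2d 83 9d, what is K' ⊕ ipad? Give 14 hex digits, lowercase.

b9a4ecfa1bb5ab

Key hex bytes 8f 92 da cc 2d 83 9d is exactly B = 7 bytes: K' = 8f 92 da cc 2d 83 9d.
XOR each byte with 0x36: 8f⊕36=b9, 92⊕36=a4, da⊕36=ec, cc⊕36=fa, 2d⊕36=1b, 83⊕36=b5, 9d⊕36=ab.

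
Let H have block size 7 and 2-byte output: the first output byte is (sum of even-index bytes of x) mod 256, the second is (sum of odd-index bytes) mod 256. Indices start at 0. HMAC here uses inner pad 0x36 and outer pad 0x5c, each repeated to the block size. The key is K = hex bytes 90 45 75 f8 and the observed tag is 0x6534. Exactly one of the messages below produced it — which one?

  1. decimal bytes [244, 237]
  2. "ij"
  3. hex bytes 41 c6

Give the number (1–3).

3

Key hex bytes 90 45 75 f8 is 4 bytes ≤ B = 7; zero-pad to 7 bytes: K' = 90 45 75 f8 00 00 00.
K' ⊕ ipad = a6 73 43 ce 36 36 36; K' ⊕ opad = cc 19 29 a4 5c 5c 5c.
m1: inner = H(a6 73 43 ce 36 36 36 f4 ed) = 42 6b; tag = H(cc 19 29 a4 5c 5c 5c 42 6b) = 185b
m2: inner = H(a6 73 43 ce 36 36 36 69 6a) = bf e0; tag = H(cc 19 29 a4 5c 5c 5c bf e0) = 8dd8
m3: inner = H(a6 73 43 ce 36 36 36 41 c6) = 1b b8; tag = H(cc 19 29 a4 5c 5c 5c 1b b8) = 6534 ← matches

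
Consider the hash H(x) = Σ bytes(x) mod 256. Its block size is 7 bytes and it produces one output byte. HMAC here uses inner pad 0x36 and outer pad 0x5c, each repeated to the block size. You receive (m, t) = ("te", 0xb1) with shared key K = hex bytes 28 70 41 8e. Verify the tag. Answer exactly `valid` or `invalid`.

Key hex bytes 28 70 41 8e is 4 bytes ≤ B = 7; zero-pad to 7 bytes: K' = 28 70 41 8e 00 00 00.
K' ⊕ ipad = 1e 46 77 b8 36 36 36; K' ⊕ opad = 74 2c 1d d2 5c 5c 5c.
Inner hash: sum = 30+70+119+184+54+54+54+116+101 = 782; mod 256 = 14 → 0e.
Outer hash (recomputed tag): sum = 116+44+29+210+92+92+92+14 = 689; mod 256 = 177 → b1.
Recomputed tag = b1; claimed = b1 → match.

valid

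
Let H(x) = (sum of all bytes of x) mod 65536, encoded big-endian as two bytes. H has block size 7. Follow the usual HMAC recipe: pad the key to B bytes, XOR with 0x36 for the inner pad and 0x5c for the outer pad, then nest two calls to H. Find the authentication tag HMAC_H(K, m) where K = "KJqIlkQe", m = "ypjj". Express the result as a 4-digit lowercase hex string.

0396

Key "KJqIlkQe" = 4b 4a 71 49 6c 6b 51 65 is 8 bytes > B = 7, so hash it first: H(key) = 02 dc, then zero-pad to 7 bytes: K' = 02 dc 00 00 00 00 00.
K' ⊕ ipad = 34 ea 36 36 36 36 36.  K' ⊕ opad = 5e 80 5c 5c 5c 5c 5c.
Inner input = (K'⊕ipad) ∥ m = 34 ea 36 36 36 36 36 ∥ 79 70 6a 6a.
Inner hash: sum = 52+234+54+54+54+54+54+121+112+106+106 = 1001 → 03 e9.
Outer input = (K'⊕opad) ∥ inner = 5e 80 5c 5c 5c 5c 5c ∥ 03 e9.
Outer hash (tag): sum = 94+128+92+92+92+92+92+3+233 = 918 → 03 96.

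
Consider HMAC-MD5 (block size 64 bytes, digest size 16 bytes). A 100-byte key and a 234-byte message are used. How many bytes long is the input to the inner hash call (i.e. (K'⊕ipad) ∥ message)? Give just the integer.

Key is 100 > 64 bytes, so it is hashed to 16 bytes then zero-padded to 64: |K'| = 64.
Inner input = (K'⊕ipad) ∥ m → 64 + 234 = 298 bytes.

298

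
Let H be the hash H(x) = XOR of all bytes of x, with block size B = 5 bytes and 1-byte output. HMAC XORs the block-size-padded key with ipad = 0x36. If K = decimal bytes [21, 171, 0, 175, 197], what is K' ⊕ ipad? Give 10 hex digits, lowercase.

239d3699f3

Key decimal bytes [21, 171, 0, 175, 197] = 15 ab 00 af c5 is exactly B = 5 bytes: K' = 15 ab 00 af c5.
XOR each byte with 0x36: 15⊕36=23, ab⊕36=9d, 00⊕36=36, af⊕36=99, c5⊕36=f3.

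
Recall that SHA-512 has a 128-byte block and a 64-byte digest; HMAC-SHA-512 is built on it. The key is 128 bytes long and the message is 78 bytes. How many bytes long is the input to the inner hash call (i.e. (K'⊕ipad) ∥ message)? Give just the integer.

Key is 128 ≤ 128 bytes, zero-padded: |K'| = 128.
Inner input = (K'⊕ipad) ∥ m → 128 + 78 = 206 bytes.

206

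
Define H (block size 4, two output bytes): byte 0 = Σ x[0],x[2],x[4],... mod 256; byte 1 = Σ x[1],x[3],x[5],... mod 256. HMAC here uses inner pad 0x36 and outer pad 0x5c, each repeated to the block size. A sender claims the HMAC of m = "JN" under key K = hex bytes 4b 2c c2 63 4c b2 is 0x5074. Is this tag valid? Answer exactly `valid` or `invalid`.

valid

Key hex bytes 4b 2c c2 63 4c b2 is 6 bytes > B = 4, so hash it first: H(key) = 59 41, then zero-pad to 4 bytes: K' = 59 41 00 00.
K' ⊕ ipad = 6f 77 36 36; K' ⊕ opad = 05 1d 5c 5c.
Inner hash: even-index sum = 239 mod 256 = 239; odd-index sum = 251 mod 256 = 251 → ef fb.
Outer hash (recomputed tag): even-index sum = 336 mod 256 = 80; odd-index sum = 372 mod 256 = 116 → 50 74.
Recomputed tag = 5074; claimed = 5074 → match.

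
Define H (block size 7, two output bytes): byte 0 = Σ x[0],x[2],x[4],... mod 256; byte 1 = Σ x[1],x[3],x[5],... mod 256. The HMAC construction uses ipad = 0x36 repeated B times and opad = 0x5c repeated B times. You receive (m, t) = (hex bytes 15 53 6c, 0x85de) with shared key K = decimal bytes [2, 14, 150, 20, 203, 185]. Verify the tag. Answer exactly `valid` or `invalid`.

Key decimal bytes [2, 14, 150, 20, 203, 185] = 02 0e 96 14 cb b9 is 6 bytes ≤ B = 7; zero-pad to 7 bytes: K' = 02 0e 96 14 cb b9 00.
K' ⊕ ipad = 34 38 a0 22 fd 8f 36; K' ⊕ opad = 5e 52 ca 48 97 e5 5c.
Inner hash: even-index sum = 602 mod 256 = 90; odd-index sum = 362 mod 256 = 106 → 5a 6a.
Outer hash (recomputed tag): even-index sum = 645 mod 256 = 133; odd-index sum = 473 mod 256 = 217 → 85 d9.
Recomputed tag = 85d9; claimed = 85de → mismatch.

invalid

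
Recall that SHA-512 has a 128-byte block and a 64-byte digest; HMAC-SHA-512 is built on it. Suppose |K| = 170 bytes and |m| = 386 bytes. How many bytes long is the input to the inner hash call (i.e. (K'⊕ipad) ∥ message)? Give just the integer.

Key is 170 > 128 bytes, so it is hashed to 64 bytes then zero-padded to 128: |K'| = 128.
Inner input = (K'⊕ipad) ∥ m → 128 + 386 = 514 bytes.

514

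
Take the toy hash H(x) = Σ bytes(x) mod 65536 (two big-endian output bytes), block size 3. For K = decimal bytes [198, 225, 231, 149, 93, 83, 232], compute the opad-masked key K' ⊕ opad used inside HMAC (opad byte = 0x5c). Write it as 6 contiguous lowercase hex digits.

58e75c

Key decimal bytes [198, 225, 231, 149, 93, 83, 232] = c6 e1 e7 95 5d 53 e8 is 7 bytes > B = 3, so hash it first: H(key) = 04 bb, then zero-pad to 3 bytes: K' = 04 bb 00.
XOR each byte with 0x5c: 04⊕5c=58, bb⊕5c=e7, 00⊕5c=5c.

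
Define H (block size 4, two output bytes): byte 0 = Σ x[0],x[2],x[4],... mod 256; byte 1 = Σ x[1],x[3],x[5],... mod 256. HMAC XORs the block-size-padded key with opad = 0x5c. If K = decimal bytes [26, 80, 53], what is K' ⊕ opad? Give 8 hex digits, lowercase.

460c695c

Key decimal bytes [26, 80, 53] = 1a 50 35 is 3 bytes ≤ B = 4; zero-pad to 4 bytes: K' = 1a 50 35 00.
XOR each byte with 0x5c: 1a⊕5c=46, 50⊕5c=0c, 35⊕5c=69, 00⊕5c=5c.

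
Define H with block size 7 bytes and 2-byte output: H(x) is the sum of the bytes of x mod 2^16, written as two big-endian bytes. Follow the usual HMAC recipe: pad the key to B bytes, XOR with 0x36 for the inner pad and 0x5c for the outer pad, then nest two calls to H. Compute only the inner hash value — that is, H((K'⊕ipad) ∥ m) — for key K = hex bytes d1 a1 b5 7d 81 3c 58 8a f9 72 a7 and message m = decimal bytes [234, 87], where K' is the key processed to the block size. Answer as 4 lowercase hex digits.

02e2

Key hex bytes d1 a1 b5 7d 81 3c 58 8a f9 72 a7 is 11 bytes > B = 7, so hash it first: H(key) = 06 55, then zero-pad to 7 bytes: K' = 06 55 00 00 00 00 00.
K' ⊕ ipad = 30 63 36 36 36 36 36.
Inner input = 30 63 36 36 36 36 36 ∥ ea 57.
Inner hash: sum = 48+99+54+54+54+54+54+234+87 = 738 → 02 e2.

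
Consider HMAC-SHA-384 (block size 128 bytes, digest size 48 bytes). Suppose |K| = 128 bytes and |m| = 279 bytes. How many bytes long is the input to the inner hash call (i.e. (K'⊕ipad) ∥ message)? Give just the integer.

407

Key is 128 ≤ 128 bytes, zero-padded: |K'| = 128.
Inner input = (K'⊕ipad) ∥ m → 128 + 279 = 407 bytes.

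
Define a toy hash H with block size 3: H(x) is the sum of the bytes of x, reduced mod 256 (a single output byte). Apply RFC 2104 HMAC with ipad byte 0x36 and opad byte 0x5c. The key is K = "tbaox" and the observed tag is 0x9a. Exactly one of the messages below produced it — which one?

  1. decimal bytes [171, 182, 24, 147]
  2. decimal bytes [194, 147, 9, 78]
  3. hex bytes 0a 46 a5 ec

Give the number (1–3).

Key "tbaox" = 74 62 61 6f 78 is 5 bytes > B = 3, so hash it first: H(key) = 1e, then zero-pad to 3 bytes: K' = 1e 00 00.
K' ⊕ ipad = 28 36 36; K' ⊕ opad = 42 5c 5c.
m1: inner = H(28 36 36 ab b6 18 93) = a0; tag = H(42 5c 5c a0) = 9a ← matches
m2: inner = H(28 36 36 c2 93 09 4e) = 40; tag = H(42 5c 5c 40) = 3a
m3: inner = H(28 36 36 0a 46 a5 ec) = 75; tag = H(42 5c 5c 75) = 6f

1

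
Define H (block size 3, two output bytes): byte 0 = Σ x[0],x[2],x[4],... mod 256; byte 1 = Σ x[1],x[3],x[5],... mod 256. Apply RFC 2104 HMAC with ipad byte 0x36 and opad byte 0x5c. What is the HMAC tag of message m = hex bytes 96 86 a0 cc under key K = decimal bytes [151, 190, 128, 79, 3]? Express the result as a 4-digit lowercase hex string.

Key decimal bytes [151, 190, 128, 79, 3] = 97 be 80 4f 03 is 5 bytes > B = 3, so hash it first: H(key) = 1a 0d, then zero-pad to 3 bytes: K' = 1a 0d 00.
K' ⊕ ipad = 2c 3b 36.  K' ⊕ opad = 46 51 5c.
Inner input = (K'⊕ipad) ∥ m = 2c 3b 36 ∥ 96 86 a0 cc.
Inner hash: even-index sum = 436 mod 256 = 180; odd-index sum = 369 mod 256 = 113 → b4 71.
Outer input = (K'⊕opad) ∥ inner = 46 51 5c ∥ b4 71.
Outer hash (tag): even-index sum = 275 mod 256 = 19; odd-index sum = 261 mod 256 = 5 → 13 05.

1305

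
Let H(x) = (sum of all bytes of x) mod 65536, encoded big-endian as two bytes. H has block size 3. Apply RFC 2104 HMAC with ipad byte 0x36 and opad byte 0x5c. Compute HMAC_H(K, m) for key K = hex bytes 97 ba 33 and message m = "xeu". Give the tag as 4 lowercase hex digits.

Key hex bytes 97 ba 33 is exactly B = 3 bytes: K' = 97 ba 33.
K' ⊕ ipad = a1 8c 05.  K' ⊕ opad = cb e6 6f.
Inner input = (K'⊕ipad) ∥ m = a1 8c 05 ∥ 78 65 75.
Inner hash: sum = 161+140+5+120+101+117 = 644 → 02 84.
Outer input = (K'⊕opad) ∥ inner = cb e6 6f ∥ 02 84.
Outer hash (tag): sum = 203+230+111+2+132 = 678 → 02 a6.

02a6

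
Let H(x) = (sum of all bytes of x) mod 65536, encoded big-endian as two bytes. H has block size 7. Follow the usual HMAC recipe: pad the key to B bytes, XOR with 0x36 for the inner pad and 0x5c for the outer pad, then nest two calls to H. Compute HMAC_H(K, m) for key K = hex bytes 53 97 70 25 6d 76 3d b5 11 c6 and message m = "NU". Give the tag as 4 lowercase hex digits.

029d

Key hex bytes 53 97 70 25 6d 76 3d b5 11 c6 is 10 bytes > B = 7, so hash it first: H(key) = 04 2b, then zero-pad to 7 bytes: K' = 04 2b 00 00 00 00 00.
K' ⊕ ipad = 32 1d 36 36 36 36 36.  K' ⊕ opad = 58 77 5c 5c 5c 5c 5c.
Inner input = (K'⊕ipad) ∥ m = 32 1d 36 36 36 36 36 ∥ 4e 55.
Inner hash: sum = 50+29+54+54+54+54+54+78+85 = 512 → 02 00.
Outer input = (K'⊕opad) ∥ inner = 58 77 5c 5c 5c 5c 5c ∥ 02 00.
Outer hash (tag): sum = 88+119+92+92+92+92+92+2+0 = 669 → 02 9d.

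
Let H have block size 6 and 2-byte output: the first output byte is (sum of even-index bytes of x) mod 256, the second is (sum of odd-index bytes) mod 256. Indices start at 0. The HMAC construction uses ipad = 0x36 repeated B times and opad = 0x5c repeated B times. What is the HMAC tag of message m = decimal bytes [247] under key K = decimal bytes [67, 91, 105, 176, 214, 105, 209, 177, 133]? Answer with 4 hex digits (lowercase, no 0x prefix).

Key decimal bytes [67, 91, 105, 176, 214, 105, 209, 177, 133] = 43 5b 69 b0 d6 69 d1 b1 85 is 9 bytes > B = 6, so hash it first: H(key) = d8 25, then zero-pad to 6 bytes: K' = d8 25 00 00 00 00.
K' ⊕ ipad = ee 13 36 36 36 36.  K' ⊕ opad = 84 79 5c 5c 5c 5c.
Inner input = (K'⊕ipad) ∥ m = ee 13 36 36 36 36 ∥ f7.
Inner hash: even-index sum = 593 mod 256 = 81; odd-index sum = 127 mod 256 = 127 → 51 7f.
Outer input = (K'⊕opad) ∥ inner = 84 79 5c 5c 5c 5c ∥ 51 7f.
Outer hash (tag): even-index sum = 397 mod 256 = 141; odd-index sum = 432 mod 256 = 176 → 8d b0.

8db0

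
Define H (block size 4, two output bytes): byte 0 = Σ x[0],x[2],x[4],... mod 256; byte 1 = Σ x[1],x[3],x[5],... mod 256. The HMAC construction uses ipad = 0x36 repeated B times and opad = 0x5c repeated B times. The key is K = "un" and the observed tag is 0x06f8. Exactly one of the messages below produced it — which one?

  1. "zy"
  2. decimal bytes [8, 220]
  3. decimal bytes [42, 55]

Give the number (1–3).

2

Key "un" = 75 6e is 2 bytes ≤ B = 4; zero-pad to 4 bytes: K' = 75 6e 00 00.
K' ⊕ ipad = 43 58 36 36; K' ⊕ opad = 29 32 5c 5c.
m1: inner = H(43 58 36 36 7a 79) = f3 07; tag = H(29 32 5c 5c f3 07) = 7895
m2: inner = H(43 58 36 36 08 dc) = 81 6a; tag = H(29 32 5c 5c 81 6a) = 06f8 ← matches
m3: inner = H(43 58 36 36 2a 37) = a3 c5; tag = H(29 32 5c 5c a3 c5) = 2853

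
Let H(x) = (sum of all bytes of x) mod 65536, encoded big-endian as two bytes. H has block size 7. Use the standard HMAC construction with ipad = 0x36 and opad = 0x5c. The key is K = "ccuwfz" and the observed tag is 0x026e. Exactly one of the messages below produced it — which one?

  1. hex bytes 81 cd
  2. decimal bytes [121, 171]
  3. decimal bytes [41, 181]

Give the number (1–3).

3

Key "ccuwfz" = 63 63 75 77 66 7a is 6 bytes ≤ B = 7; zero-pad to 7 bytes: K' = 63 63 75 77 66 7a 00.
K' ⊕ ipad = 55 55 43 41 50 4c 36; K' ⊕ opad = 3f 3f 29 2b 3a 26 5c.
m1: inner = H(55 55 43 41 50 4c 36 81 cd) = 03 4e; tag = H(3f 3f 29 2b 3a 26 5c 03 4e) = 01df
m2: inner = H(55 55 43 41 50 4c 36 79 ab) = 03 24; tag = H(3f 3f 29 2b 3a 26 5c 03 24) = 01b5
m3: inner = H(55 55 43 41 50 4c 36 29 b5) = 02 de; tag = H(3f 3f 29 2b 3a 26 5c 02 de) = 026e ← matches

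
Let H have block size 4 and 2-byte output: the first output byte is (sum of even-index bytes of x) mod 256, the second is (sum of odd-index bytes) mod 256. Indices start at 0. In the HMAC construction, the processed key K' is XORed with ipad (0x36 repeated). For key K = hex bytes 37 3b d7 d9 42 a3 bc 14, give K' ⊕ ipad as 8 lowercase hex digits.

3afd3636

Key hex bytes 37 3b d7 d9 42 a3 bc 14 is 8 bytes > B = 4, so hash it first: H(key) = 0c cb, then zero-pad to 4 bytes: K' = 0c cb 00 00.
XOR each byte with 0x36: 0c⊕36=3a, cb⊕36=fd, 00⊕36=36, 00⊕36=36.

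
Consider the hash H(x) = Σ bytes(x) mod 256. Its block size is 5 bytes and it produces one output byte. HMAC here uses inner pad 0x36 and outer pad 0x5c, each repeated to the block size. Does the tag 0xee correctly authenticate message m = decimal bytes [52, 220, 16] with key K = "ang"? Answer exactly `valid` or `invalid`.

valid

Key "ang" = 61 6e 67 is 3 bytes ≤ B = 5; zero-pad to 5 bytes: K' = 61 6e 67 00 00.
K' ⊕ ipad = 57 58 51 36 36; K' ⊕ opad = 3d 32 3b 5c 5c.
Inner hash: sum = 87+88+81+54+54+52+220+16 = 652; mod 256 = 140 → 8c.
Outer hash (recomputed tag): sum = 61+50+59+92+92+140 = 494; mod 256 = 238 → ee.
Recomputed tag = ee; claimed = ee → match.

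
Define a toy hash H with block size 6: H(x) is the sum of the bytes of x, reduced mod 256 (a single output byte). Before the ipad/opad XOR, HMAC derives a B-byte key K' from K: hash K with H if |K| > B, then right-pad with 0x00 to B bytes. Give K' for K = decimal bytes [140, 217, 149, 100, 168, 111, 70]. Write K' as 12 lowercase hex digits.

bb0000000000

|K| = 7 > B = 6, so first hash the key.
H(K): sum = 140+217+149+100+168+111+70 = 955; mod 256 = 187 → bb.
Zero-pad H(K) = bb to 6 bytes: K' = bb 00 00 00 00 00.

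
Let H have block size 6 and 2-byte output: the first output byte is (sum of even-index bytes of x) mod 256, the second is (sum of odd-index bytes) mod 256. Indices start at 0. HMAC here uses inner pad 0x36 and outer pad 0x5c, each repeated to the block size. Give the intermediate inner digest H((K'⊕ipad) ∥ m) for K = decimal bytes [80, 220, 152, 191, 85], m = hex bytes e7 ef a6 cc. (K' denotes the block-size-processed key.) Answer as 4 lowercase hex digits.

Key decimal bytes [80, 220, 152, 191, 85] = 50 dc 98 bf 55 is 5 bytes ≤ B = 6; zero-pad to 6 bytes: K' = 50 dc 98 bf 55 00.
K' ⊕ ipad = 66 ea ae 89 63 36.
Inner input = 66 ea ae 89 63 36 ∥ e7 ef a6 cc.
Inner hash: even-index sum = 772 mod 256 = 4; odd-index sum = 868 mod 256 = 100 → 04 64.

0464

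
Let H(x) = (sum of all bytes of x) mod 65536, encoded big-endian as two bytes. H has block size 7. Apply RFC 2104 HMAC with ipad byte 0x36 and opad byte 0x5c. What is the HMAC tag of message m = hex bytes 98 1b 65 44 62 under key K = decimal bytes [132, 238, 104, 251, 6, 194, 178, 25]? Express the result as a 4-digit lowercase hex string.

Key decimal bytes [132, 238, 104, 251, 6, 194, 178, 25] = 84 ee 68 fb 06 c2 b2 19 is 8 bytes > B = 7, so hash it first: H(key) = 04 68, then zero-pad to 7 bytes: K' = 04 68 00 00 00 00 00.
K' ⊕ ipad = 32 5e 36 36 36 36 36.  K' ⊕ opad = 58 34 5c 5c 5c 5c 5c.
Inner input = (K'⊕ipad) ∥ m = 32 5e 36 36 36 36 36 ∥ 98 1b 65 44 62.
Inner hash: sum = 50+94+54+54+54+54+54+152+27+101+68+98 = 860 → 03 5c.
Outer input = (K'⊕opad) ∥ inner = 58 34 5c 5c 5c 5c 5c ∥ 03 5c.
Outer hash (tag): sum = 88+52+92+92+92+92+92+3+92 = 695 → 02 b7.

02b7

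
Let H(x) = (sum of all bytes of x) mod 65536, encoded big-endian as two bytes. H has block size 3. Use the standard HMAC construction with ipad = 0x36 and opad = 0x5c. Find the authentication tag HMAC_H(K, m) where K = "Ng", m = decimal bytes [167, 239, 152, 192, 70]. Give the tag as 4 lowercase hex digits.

Key "Ng" = 4e 67 is 2 bytes ≤ B = 3; zero-pad to 3 bytes: K' = 4e 67 00.
K' ⊕ ipad = 78 51 36.  K' ⊕ opad = 12 3b 5c.
Inner input = (K'⊕ipad) ∥ m = 78 51 36 ∥ a7 ef 98 c0 46.
Inner hash: sum = 120+81+54+167+239+152+192+70 = 1075 → 04 33.
Outer input = (K'⊕opad) ∥ inner = 12 3b 5c ∥ 04 33.
Outer hash (tag): sum = 18+59+92+4+51 = 224 → 00 e0.

00e0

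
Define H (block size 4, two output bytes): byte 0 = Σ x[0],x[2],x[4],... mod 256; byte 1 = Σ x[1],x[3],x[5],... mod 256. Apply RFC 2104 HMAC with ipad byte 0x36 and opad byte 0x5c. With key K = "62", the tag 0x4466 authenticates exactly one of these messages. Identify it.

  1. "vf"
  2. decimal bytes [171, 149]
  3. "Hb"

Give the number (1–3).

Key "62" = 36 32 is 2 bytes ≤ B = 4; zero-pad to 4 bytes: K' = 36 32 00 00.
K' ⊕ ipad = 00 04 36 36; K' ⊕ opad = 6a 6e 5c 5c.
m1: inner = H(00 04 36 36 76 66) = ac a0; tag = H(6a 6e 5c 5c ac a0) = 726a
m2: inner = H(00 04 36 36 ab 95) = e1 cf; tag = H(6a 6e 5c 5c e1 cf) = a799
m3: inner = H(00 04 36 36 48 62) = 7e 9c; tag = H(6a 6e 5c 5c 7e 9c) = 4466 ← matches

3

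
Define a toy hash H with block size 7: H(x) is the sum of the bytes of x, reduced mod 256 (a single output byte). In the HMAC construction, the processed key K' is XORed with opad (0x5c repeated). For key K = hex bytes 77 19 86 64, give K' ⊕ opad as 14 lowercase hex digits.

Key hex bytes 77 19 86 64 is 4 bytes ≤ B = 7; zero-pad to 7 bytes: K' = 77 19 86 64 00 00 00.
XOR each byte with 0x5c: 77⊕5c=2b, 19⊕5c=45, 86⊕5c=da, 64⊕5c=38, 00⊕5c=5c, 00⊕5c=5c, 00⊕5c=5c.

2b45da385c5c5c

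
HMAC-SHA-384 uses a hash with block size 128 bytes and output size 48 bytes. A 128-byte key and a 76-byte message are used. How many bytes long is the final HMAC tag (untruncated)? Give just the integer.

The tag is one SHA-384 digest: 48 bytes.

48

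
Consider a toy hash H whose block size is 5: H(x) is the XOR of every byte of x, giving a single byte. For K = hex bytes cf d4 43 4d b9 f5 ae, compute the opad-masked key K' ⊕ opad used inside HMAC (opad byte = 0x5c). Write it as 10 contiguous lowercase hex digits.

Key hex bytes cf d4 43 4d b9 f5 ae is 7 bytes > B = 5, so hash it first: H(key) = f7, then zero-pad to 5 bytes: K' = f7 00 00 00 00.
XOR each byte with 0x5c: f7⊕5c=ab, 00⊕5c=5c, 00⊕5c=5c, 00⊕5c=5c, 00⊕5c=5c.

ab5c5c5c5c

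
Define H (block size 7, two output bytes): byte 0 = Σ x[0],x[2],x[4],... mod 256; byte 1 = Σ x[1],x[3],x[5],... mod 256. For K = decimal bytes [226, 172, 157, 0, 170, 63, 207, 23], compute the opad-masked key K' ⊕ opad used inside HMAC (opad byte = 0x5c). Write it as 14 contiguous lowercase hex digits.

a45e5c5c5c5c5c

Key decimal bytes [226, 172, 157, 0, 170, 63, 207, 23] = e2 ac 9d 00 aa 3f cf 17 is 8 bytes > B = 7, so hash it first: H(key) = f8 02, then zero-pad to 7 bytes: K' = f8 02 00 00 00 00 00.
XOR each byte with 0x5c: f8⊕5c=a4, 02⊕5c=5e, 00⊕5c=5c, 00⊕5c=5c, 00⊕5c=5c, 00⊕5c=5c, 00⊕5c=5c.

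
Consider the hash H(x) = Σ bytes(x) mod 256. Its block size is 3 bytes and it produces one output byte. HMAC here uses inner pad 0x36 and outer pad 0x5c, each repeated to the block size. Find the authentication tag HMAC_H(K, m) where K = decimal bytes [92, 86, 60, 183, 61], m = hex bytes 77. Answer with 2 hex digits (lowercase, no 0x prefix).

2d

Key decimal bytes [92, 86, 60, 183, 61] = 5c 56 3c b7 3d is 5 bytes > B = 3, so hash it first: H(key) = e2, then zero-pad to 3 bytes: K' = e2 00 00.
K' ⊕ ipad = d4 36 36.  K' ⊕ opad = be 5c 5c.
Inner input = (K'⊕ipad) ∥ m = d4 36 36 ∥ 77.
Inner hash: sum = 212+54+54+119 = 439; mod 256 = 183 → b7.
Outer input = (K'⊕opad) ∥ inner = be 5c 5c ∥ b7.
Outer hash (tag): sum = 190+92+92+183 = 557; mod 256 = 45 → 2d.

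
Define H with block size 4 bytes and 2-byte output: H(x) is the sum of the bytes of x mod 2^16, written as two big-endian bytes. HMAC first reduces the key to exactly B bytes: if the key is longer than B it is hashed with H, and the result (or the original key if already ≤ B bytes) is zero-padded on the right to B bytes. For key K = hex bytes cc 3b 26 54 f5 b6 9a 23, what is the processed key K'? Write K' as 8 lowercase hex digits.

03e90000

|K| = 8 > B = 4, so first hash the key.
H(K): sum = 204+59+38+84+245+182+154+35 = 1001 → 03 e9.
Zero-pad H(K) = 03 e9 to 4 bytes: K' = 03 e9 00 00.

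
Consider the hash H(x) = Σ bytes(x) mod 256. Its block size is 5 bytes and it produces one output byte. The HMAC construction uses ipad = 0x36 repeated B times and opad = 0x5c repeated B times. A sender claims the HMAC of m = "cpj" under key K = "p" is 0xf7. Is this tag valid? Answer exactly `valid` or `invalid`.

valid

Key "p" = 70 is 1 byte ≤ B = 5; zero-pad to 5 bytes: K' = 70 00 00 00 00.
K' ⊕ ipad = 46 36 36 36 36; K' ⊕ opad = 2c 5c 5c 5c 5c.
Inner hash: sum = 70+54+54+54+54+99+112+106 = 603; mod 256 = 91 → 5b.
Outer hash (recomputed tag): sum = 44+92+92+92+92+91 = 503; mod 256 = 247 → f7.
Recomputed tag = f7; claimed = f7 → match.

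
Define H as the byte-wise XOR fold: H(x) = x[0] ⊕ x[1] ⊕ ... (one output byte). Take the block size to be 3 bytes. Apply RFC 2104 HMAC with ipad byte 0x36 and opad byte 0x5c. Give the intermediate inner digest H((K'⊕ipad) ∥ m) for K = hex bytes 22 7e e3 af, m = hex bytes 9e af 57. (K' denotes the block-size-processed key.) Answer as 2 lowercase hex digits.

40

Key hex bytes 22 7e e3 af is 4 bytes > B = 3, so hash it first: H(key) = 10, then zero-pad to 3 bytes: K' = 10 00 00.
K' ⊕ ipad = 26 36 36.
Inner input = 26 36 36 ∥ 9e af 57.
Inner hash: XOR 26⊕36⊕36⊕9e⊕af⊕57 = 40.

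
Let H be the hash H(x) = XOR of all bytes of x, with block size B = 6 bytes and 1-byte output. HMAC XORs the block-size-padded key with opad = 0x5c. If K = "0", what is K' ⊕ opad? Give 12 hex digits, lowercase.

Key "0" = 30 is 1 byte ≤ B = 6; zero-pad to 6 bytes: K' = 30 00 00 00 00 00.
XOR each byte with 0x5c: 30⊕5c=6c, 00⊕5c=5c, 00⊕5c=5c, 00⊕5c=5c, 00⊕5c=5c, 00⊕5c=5c.

6c5c5c5c5c5c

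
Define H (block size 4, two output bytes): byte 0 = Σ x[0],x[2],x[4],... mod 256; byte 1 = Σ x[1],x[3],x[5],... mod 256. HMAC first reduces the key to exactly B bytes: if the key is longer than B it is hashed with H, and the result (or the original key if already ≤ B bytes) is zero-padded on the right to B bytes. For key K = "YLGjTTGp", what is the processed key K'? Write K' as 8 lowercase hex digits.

3b7a0000

|K| = 8 > B = 4, so first hash the key.
H(K): even-index sum = 315 mod 256 = 59; odd-index sum = 378 mod 256 = 122 → 3b 7a.
Zero-pad H(K) = 3b 7a to 4 bytes: K' = 3b 7a 00 00.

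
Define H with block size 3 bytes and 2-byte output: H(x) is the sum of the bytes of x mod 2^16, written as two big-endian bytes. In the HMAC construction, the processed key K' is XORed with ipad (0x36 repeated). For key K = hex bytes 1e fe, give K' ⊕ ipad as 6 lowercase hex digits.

Key hex bytes 1e fe is 2 bytes ≤ B = 3; zero-pad to 3 bytes: K' = 1e fe 00.
XOR each byte with 0x36: 1e⊕36=28, fe⊕36=c8, 00⊕36=36.

28c836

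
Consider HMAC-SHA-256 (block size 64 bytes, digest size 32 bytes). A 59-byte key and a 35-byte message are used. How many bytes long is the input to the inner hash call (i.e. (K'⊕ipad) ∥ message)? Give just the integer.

Key is 59 ≤ 64 bytes, zero-padded: |K'| = 64.
Inner input = (K'⊕ipad) ∥ m → 64 + 35 = 99 bytes.

99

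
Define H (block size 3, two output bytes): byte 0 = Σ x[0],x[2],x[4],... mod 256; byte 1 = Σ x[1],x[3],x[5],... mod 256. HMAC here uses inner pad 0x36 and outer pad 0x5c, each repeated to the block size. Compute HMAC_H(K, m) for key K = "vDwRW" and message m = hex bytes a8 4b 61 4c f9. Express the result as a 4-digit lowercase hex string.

Key "vDwRW" = 76 44 77 52 57 is 5 bytes > B = 3, so hash it first: H(key) = 44 96, then zero-pad to 3 bytes: K' = 44 96 00.
K' ⊕ ipad = 72 a0 36.  K' ⊕ opad = 18 ca 5c.
Inner input = (K'⊕ipad) ∥ m = 72 a0 36 ∥ a8 4b 61 4c f9.
Inner hash: even-index sum = 319 mod 256 = 63; odd-index sum = 674 mod 256 = 162 → 3f a2.
Outer input = (K'⊕opad) ∥ inner = 18 ca 5c ∥ 3f a2.
Outer hash (tag): even-index sum = 278 mod 256 = 22; odd-index sum = 265 mod 256 = 9 → 16 09.

1609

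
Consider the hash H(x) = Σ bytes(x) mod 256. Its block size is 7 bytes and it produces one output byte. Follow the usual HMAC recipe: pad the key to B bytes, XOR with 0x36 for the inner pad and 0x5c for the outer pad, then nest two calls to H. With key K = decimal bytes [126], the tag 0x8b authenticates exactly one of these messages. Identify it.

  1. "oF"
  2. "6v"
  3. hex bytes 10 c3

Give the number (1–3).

1

Key decimal bytes [126] = 7e is 1 byte ≤ B = 7; zero-pad to 7 bytes: K' = 7e 00 00 00 00 00 00.
K' ⊕ ipad = 48 36 36 36 36 36 36; K' ⊕ opad = 22 5c 5c 5c 5c 5c 5c.
m1: inner = H(48 36 36 36 36 36 36 6f 46) = 41; tag = H(22 5c 5c 5c 5c 5c 5c 41) = 8b ← matches
m2: inner = H(48 36 36 36 36 36 36 36 76) = 38; tag = H(22 5c 5c 5c 5c 5c 5c 38) = 82
m3: inner = H(48 36 36 36 36 36 36 10 c3) = 5f; tag = H(22 5c 5c 5c 5c 5c 5c 5f) = a9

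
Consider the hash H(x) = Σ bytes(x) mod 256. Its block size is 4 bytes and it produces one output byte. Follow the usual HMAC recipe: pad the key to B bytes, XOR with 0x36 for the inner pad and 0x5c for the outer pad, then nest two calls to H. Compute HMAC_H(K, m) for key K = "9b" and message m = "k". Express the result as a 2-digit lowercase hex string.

95

Key "9b" = 39 62 is 2 bytes ≤ B = 4; zero-pad to 4 bytes: K' = 39 62 00 00.
K' ⊕ ipad = 0f 54 36 36.  K' ⊕ opad = 65 3e 5c 5c.
Inner input = (K'⊕ipad) ∥ m = 0f 54 36 36 ∥ 6b.
Inner hash: sum = 15+84+54+54+107 = 314; mod 256 = 58 → 3a.
Outer input = (K'⊕opad) ∥ inner = 65 3e 5c 5c ∥ 3a.
Outer hash (tag): sum = 101+62+92+92+58 = 405; mod 256 = 149 → 95.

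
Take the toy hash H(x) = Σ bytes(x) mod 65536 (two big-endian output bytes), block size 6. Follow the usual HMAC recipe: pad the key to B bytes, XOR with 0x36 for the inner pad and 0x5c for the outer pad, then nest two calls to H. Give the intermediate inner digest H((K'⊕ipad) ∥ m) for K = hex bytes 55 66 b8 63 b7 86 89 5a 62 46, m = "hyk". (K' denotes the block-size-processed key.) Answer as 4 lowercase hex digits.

Key hex bytes 55 66 b8 63 b7 86 89 5a 62 46 is 10 bytes > B = 6, so hash it first: H(key) = 04 9e, then zero-pad to 6 bytes: K' = 04 9e 00 00 00 00.
K' ⊕ ipad = 32 a8 36 36 36 36.
Inner input = 32 a8 36 36 36 36 ∥ 68 79 6b.
Inner hash: sum = 50+168+54+54+54+54+104+121+107 = 766 → 02 fe.

02fe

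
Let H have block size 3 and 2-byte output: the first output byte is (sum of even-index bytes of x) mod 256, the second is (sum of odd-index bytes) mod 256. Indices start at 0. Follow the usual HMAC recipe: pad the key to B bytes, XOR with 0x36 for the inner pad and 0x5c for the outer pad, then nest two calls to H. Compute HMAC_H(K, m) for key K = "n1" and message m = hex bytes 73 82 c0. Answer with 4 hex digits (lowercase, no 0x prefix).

c87d

Key "n1" = 6e 31 is 2 bytes ≤ B = 3; zero-pad to 3 bytes: K' = 6e 31 00.
K' ⊕ ipad = 58 07 36.  K' ⊕ opad = 32 6d 5c.
Inner input = (K'⊕ipad) ∥ m = 58 07 36 ∥ 73 82 c0.
Inner hash: even-index sum = 272 mod 256 = 16; odd-index sum = 314 mod 256 = 58 → 10 3a.
Outer input = (K'⊕opad) ∥ inner = 32 6d 5c ∥ 10 3a.
Outer hash (tag): even-index sum = 200 mod 256 = 200; odd-index sum = 125 mod 256 = 125 → c8 7d.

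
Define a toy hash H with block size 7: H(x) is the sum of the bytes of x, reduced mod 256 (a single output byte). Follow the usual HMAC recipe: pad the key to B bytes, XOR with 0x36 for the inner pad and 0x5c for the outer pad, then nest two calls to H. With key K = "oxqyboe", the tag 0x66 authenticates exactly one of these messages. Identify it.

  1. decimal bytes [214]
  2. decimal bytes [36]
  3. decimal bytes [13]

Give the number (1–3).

Key "oxqyboe" = 6f 78 71 79 62 6f 65 is exactly B = 7 bytes: K' = 6f 78 71 79 62 6f 65.
K' ⊕ ipad = 59 4e 47 4f 54 59 53; K' ⊕ opad = 33 24 2d 25 3e 33 39.
m1: inner = H(59 4e 47 4f 54 59 53 d6) = 13; tag = H(33 24 2d 25 3e 33 39 13) = 66 ← matches
m2: inner = H(59 4e 47 4f 54 59 53 24) = 61; tag = H(33 24 2d 25 3e 33 39 61) = b4
m3: inner = H(59 4e 47 4f 54 59 53 0d) = 4a; tag = H(33 24 2d 25 3e 33 39 4a) = 9d

1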